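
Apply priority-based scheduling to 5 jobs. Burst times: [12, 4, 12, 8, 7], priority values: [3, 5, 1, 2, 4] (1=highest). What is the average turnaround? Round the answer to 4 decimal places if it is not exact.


Sort by priority (ascending = highest first):
Order: [(1, 12), (2, 8), (3, 12), (4, 7), (5, 4)]
Completion times:
  Priority 1, burst=12, C=12
  Priority 2, burst=8, C=20
  Priority 3, burst=12, C=32
  Priority 4, burst=7, C=39
  Priority 5, burst=4, C=43
Average turnaround = 146/5 = 29.2

29.2


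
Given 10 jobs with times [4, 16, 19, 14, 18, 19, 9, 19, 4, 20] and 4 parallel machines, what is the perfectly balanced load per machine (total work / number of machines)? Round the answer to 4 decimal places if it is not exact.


Total processing time = 4 + 16 + 19 + 14 + 18 + 19 + 9 + 19 + 4 + 20 = 142
Number of machines = 4
Ideal balanced load = 142 / 4 = 35.5

35.5


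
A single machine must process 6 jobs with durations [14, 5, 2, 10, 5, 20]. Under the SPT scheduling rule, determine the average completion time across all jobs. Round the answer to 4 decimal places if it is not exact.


Sort jobs by processing time (SPT order): [2, 5, 5, 10, 14, 20]
Compute completion times sequentially:
  Job 1: processing = 2, completes at 2
  Job 2: processing = 5, completes at 7
  Job 3: processing = 5, completes at 12
  Job 4: processing = 10, completes at 22
  Job 5: processing = 14, completes at 36
  Job 6: processing = 20, completes at 56
Sum of completion times = 135
Average completion time = 135/6 = 22.5

22.5


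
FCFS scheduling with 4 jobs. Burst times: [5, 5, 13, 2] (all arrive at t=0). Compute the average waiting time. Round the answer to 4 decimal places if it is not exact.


FCFS order (as given): [5, 5, 13, 2]
Waiting times:
  Job 1: wait = 0
  Job 2: wait = 5
  Job 3: wait = 10
  Job 4: wait = 23
Sum of waiting times = 38
Average waiting time = 38/4 = 9.5

9.5


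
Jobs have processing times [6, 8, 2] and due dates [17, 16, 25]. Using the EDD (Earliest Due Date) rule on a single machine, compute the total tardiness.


Sort by due date (EDD order): [(8, 16), (6, 17), (2, 25)]
Compute completion times and tardiness:
  Job 1: p=8, d=16, C=8, tardiness=max(0,8-16)=0
  Job 2: p=6, d=17, C=14, tardiness=max(0,14-17)=0
  Job 3: p=2, d=25, C=16, tardiness=max(0,16-25)=0
Total tardiness = 0

0


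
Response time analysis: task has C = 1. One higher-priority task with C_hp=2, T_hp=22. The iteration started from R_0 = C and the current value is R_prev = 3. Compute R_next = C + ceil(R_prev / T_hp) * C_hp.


R_next = C + ceil(R_prev / T_hp) * C_hp
ceil(3 / 22) = ceil(0.1364) = 1
Interference = 1 * 2 = 2
R_next = 1 + 2 = 3
R_next = R_prev, so the iteration has converged (response time = 3).

3


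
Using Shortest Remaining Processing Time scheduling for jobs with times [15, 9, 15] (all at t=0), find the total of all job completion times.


Since all jobs arrive at t=0, SRPT equals SPT ordering.
SPT order: [9, 15, 15]
Completion times:
  Job 1: p=9, C=9
  Job 2: p=15, C=24
  Job 3: p=15, C=39
Total completion time = 9 + 24 + 39 = 72

72


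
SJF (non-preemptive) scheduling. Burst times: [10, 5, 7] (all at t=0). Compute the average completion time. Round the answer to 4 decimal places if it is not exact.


SJF order (ascending): [5, 7, 10]
Completion times:
  Job 1: burst=5, C=5
  Job 2: burst=7, C=12
  Job 3: burst=10, C=22
Average completion = 39/3 = 13.0

13.0


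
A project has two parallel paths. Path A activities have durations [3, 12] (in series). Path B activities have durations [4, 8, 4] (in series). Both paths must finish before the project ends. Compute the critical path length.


Path A total = 3 + 12 = 15
Path B total = 4 + 8 + 4 = 16
Critical path = longest path = max(15, 16) = 16

16


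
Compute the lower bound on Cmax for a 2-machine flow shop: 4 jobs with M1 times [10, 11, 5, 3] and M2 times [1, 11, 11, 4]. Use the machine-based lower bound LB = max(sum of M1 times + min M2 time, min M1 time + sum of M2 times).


LB1 = sum(M1 times) + min(M2 times) = 29 + 1 = 30
LB2 = min(M1 times) + sum(M2 times) = 3 + 27 = 30
Lower bound = max(LB1, LB2) = max(30, 30) = 30

30


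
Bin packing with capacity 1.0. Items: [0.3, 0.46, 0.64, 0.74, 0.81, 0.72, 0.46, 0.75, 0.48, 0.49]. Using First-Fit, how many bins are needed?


Place items sequentially using First-Fit:
  Item 0.3 -> new Bin 1
  Item 0.46 -> Bin 1 (now 0.76)
  Item 0.64 -> new Bin 2
  Item 0.74 -> new Bin 3
  Item 0.81 -> new Bin 4
  Item 0.72 -> new Bin 5
  Item 0.46 -> new Bin 6
  Item 0.75 -> new Bin 7
  Item 0.48 -> Bin 6 (now 0.94)
  Item 0.49 -> new Bin 8
Total bins used = 8

8


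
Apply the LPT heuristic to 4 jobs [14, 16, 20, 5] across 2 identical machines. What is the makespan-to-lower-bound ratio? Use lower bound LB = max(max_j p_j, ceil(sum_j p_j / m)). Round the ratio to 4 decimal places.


LPT order: [20, 16, 14, 5]
Machine loads after assignment: [25, 30]
LPT makespan = 30
Lower bound = max(max_job, ceil(total/2)) = max(20, 28) = 28
Ratio = 30 / 28 = 1.0714

1.0714


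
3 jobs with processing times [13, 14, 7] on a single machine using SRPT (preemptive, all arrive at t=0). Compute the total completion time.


Since all jobs arrive at t=0, SRPT equals SPT ordering.
SPT order: [7, 13, 14]
Completion times:
  Job 1: p=7, C=7
  Job 2: p=13, C=20
  Job 3: p=14, C=34
Total completion time = 7 + 20 + 34 = 61

61


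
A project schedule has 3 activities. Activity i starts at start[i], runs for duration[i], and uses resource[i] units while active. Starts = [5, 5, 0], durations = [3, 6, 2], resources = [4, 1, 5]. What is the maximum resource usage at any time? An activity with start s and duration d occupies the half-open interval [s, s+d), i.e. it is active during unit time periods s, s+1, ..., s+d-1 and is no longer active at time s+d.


Each activity i is active on [start_i, start_i + duration_i).
Compute total resource usage per time slot:
  t=0: active resources = [5], total = 5
  t=1: active resources = [5], total = 5
  t=2: active resources = [], total = 0
  t=3: active resources = [], total = 0
  t=4: active resources = [], total = 0
  t=5: active resources = [4, 1], total = 5
  t=6: active resources = [4, 1], total = 5
  t=7: active resources = [4, 1], total = 5
  t=8: active resources = [1], total = 1
  t=9: active resources = [1], total = 1
  t=10: active resources = [1], total = 1
Peak resource demand = 5

5


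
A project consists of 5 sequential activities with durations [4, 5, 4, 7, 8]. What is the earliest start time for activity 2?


Activity 2 starts after activities 1 through 1 complete.
Predecessor durations: [4]
ES = 4 = 4

4


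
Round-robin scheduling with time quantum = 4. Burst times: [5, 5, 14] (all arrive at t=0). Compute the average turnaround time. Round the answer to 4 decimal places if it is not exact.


Time quantum = 4
Execution trace:
  J1 runs 4 units, time = 4
  J2 runs 4 units, time = 8
  J3 runs 4 units, time = 12
  J1 runs 1 units, time = 13
  J2 runs 1 units, time = 14
  J3 runs 4 units, time = 18
  J3 runs 4 units, time = 22
  J3 runs 2 units, time = 24
Finish times: [13, 14, 24]
Average turnaround = 51/3 = 17.0

17.0


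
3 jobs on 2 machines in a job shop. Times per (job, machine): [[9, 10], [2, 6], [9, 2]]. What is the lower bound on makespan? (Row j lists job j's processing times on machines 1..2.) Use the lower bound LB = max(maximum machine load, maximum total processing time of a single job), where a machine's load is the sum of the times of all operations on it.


Machine loads:
  Machine 1: 9 + 2 + 9 = 20
  Machine 2: 10 + 6 + 2 = 18
Max machine load = 20
Job totals:
  Job 1: 19
  Job 2: 8
  Job 3: 11
Max job total = 19
Lower bound = max(20, 19) = 20

20


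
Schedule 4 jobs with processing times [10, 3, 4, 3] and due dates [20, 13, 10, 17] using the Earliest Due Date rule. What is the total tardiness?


Sort by due date (EDD order): [(4, 10), (3, 13), (3, 17), (10, 20)]
Compute completion times and tardiness:
  Job 1: p=4, d=10, C=4, tardiness=max(0,4-10)=0
  Job 2: p=3, d=13, C=7, tardiness=max(0,7-13)=0
  Job 3: p=3, d=17, C=10, tardiness=max(0,10-17)=0
  Job 4: p=10, d=20, C=20, tardiness=max(0,20-20)=0
Total tardiness = 0

0


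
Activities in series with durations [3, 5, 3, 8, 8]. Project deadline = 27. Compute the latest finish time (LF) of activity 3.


LF(activity 3) = deadline - sum of successor durations
Successors: activities 4 through 5 with durations [8, 8]
Sum of successor durations = 16
LF = 27 - 16 = 11

11


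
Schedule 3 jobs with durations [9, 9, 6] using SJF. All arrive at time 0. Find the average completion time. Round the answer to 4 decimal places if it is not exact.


SJF order (ascending): [6, 9, 9]
Completion times:
  Job 1: burst=6, C=6
  Job 2: burst=9, C=15
  Job 3: burst=9, C=24
Average completion = 45/3 = 15.0

15.0


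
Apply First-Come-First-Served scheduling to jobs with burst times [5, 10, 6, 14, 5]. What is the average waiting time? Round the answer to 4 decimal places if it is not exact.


FCFS order (as given): [5, 10, 6, 14, 5]
Waiting times:
  Job 1: wait = 0
  Job 2: wait = 5
  Job 3: wait = 15
  Job 4: wait = 21
  Job 5: wait = 35
Sum of waiting times = 76
Average waiting time = 76/5 = 15.2

15.2


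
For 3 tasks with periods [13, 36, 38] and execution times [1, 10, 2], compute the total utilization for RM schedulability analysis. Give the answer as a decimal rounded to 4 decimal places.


Compute individual utilizations (exact fractions):
  Task 1: C/T = 1/13 (approx. 0.0769)
  Task 2: C/T = 10/36 = 5/18 (approx. 0.2778)
  Task 3: C/T = 2/38 = 1/19 (approx. 0.0526)
Total utilization U = 1/13 + 5/18 + 1/19 = 1811/4446
Rounded to 4 decimal places: U = 0.4073
RM (Liu & Layland) bound for 3 tasks = 0.779763; compare with U = 1811/4446 (approx. 0.407332)
U <= bound, so schedulable by RM sufficient condition.

0.4073


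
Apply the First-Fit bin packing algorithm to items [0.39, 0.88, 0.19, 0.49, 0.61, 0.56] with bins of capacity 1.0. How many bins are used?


Place items sequentially using First-Fit:
  Item 0.39 -> new Bin 1
  Item 0.88 -> new Bin 2
  Item 0.19 -> Bin 1 (now 0.58)
  Item 0.49 -> new Bin 3
  Item 0.61 -> new Bin 4
  Item 0.56 -> new Bin 5
Total bins used = 5

5


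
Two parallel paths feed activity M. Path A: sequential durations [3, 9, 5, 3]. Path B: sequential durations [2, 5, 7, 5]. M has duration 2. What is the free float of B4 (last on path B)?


ES(B4) = sum of predecessors on chain B = 14
EF(B4) = ES + duration = 14 + 5 = 19
Successor of B4 is M. ES(M) = max(sum(A), sum(B)) = max(20, 19) = 20
Free float = ES(successor) - EF(current) = 20 - 19 = 1

1


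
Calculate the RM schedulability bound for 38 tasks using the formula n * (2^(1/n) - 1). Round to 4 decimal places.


Compute 2^(1/38) = 1.0184080933
Subtract 1: 1.0184080933 - 1 = 0.0184080933
Multiply by n: 38 * 0.0184080933 = 0.6995075454
Round to 4 dp: 0.6995

0.6995


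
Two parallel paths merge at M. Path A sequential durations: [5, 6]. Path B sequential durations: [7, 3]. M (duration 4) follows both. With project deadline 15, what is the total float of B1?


Forward pass: ES(B1) = sum of predecessors on chain B = 0
EF = ES + duration = 0 + 7 = 7
Backward pass: LF(M) = deadline = 15; LS(M) = 15 - 4 = 11
LF(B1) = LS(M) - sum(successors on chain B) = 11 - 3 = 8
LS = LF - duration = 8 - 7 = 1
Total float = LS - ES = 1 - 0 = 1

1


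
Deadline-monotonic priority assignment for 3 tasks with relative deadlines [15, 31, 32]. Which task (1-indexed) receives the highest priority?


Sort tasks by relative deadline (ascending):
  Task 1: deadline = 15
  Task 2: deadline = 31
  Task 3: deadline = 32
Priority order (highest first): [1, 2, 3]
Highest priority task = 1

1


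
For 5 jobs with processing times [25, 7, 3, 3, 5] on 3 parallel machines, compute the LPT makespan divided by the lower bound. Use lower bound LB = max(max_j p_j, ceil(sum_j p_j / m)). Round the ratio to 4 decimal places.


LPT order: [25, 7, 5, 3, 3]
Machine loads after assignment: [25, 10, 8]
LPT makespan = 25
Lower bound = max(max_job, ceil(total/3)) = max(25, 15) = 25
Ratio = 25 / 25 = 1.0

1.0


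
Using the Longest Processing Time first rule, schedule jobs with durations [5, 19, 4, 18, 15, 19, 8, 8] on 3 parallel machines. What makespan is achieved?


Sort jobs in decreasing order (LPT): [19, 19, 18, 15, 8, 8, 5, 4]
Assign each job to the least loaded machine:
  Machine 1: jobs [19, 8, 5], load = 32
  Machine 2: jobs [19, 8, 4], load = 31
  Machine 3: jobs [18, 15], load = 33
Makespan = max load = 33

33


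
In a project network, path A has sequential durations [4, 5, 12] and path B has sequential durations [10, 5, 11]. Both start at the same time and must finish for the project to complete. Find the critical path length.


Path A total = 4 + 5 + 12 = 21
Path B total = 10 + 5 + 11 = 26
Critical path = longest path = max(21, 26) = 26

26


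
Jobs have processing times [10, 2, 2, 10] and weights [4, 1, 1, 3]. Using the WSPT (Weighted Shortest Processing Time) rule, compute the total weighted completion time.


Compute p/w ratios and sort ascending (WSPT): [(2, 1), (2, 1), (10, 4), (10, 3)]
Compute weighted completion times:
  Job (p=2,w=1): C=2, w*C=1*2=2
  Job (p=2,w=1): C=4, w*C=1*4=4
  Job (p=10,w=4): C=14, w*C=4*14=56
  Job (p=10,w=3): C=24, w*C=3*24=72
Total weighted completion time = 134

134


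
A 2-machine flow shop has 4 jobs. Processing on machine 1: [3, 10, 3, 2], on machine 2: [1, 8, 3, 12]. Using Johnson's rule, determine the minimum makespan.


Apply Johnson's rule:
  Group 1 (a <= b): [(4, 2, 12), (3, 3, 3)]
  Group 2 (a > b): [(2, 10, 8), (1, 3, 1)]
Optimal job order: [4, 3, 2, 1]
Schedule:
  Job 4: M1 done at 2, M2 done at 14
  Job 3: M1 done at 5, M2 done at 17
  Job 2: M1 done at 15, M2 done at 25
  Job 1: M1 done at 18, M2 done at 26
Makespan = 26

26


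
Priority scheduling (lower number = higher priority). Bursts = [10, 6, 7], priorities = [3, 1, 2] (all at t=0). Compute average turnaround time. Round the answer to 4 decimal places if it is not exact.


Sort by priority (ascending = highest first):
Order: [(1, 6), (2, 7), (3, 10)]
Completion times:
  Priority 1, burst=6, C=6
  Priority 2, burst=7, C=13
  Priority 3, burst=10, C=23
Average turnaround = 42/3 = 14.0

14.0


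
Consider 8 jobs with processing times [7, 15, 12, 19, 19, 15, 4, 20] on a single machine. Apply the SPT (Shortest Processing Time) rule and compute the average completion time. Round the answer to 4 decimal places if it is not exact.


Sort jobs by processing time (SPT order): [4, 7, 12, 15, 15, 19, 19, 20]
Compute completion times sequentially:
  Job 1: processing = 4, completes at 4
  Job 2: processing = 7, completes at 11
  Job 3: processing = 12, completes at 23
  Job 4: processing = 15, completes at 38
  Job 5: processing = 15, completes at 53
  Job 6: processing = 19, completes at 72
  Job 7: processing = 19, completes at 91
  Job 8: processing = 20, completes at 111
Sum of completion times = 403
Average completion time = 403/8 = 50.375

50.375


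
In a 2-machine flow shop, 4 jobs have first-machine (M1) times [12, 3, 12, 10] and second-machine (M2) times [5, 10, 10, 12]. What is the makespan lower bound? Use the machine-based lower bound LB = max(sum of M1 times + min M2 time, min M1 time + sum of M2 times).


LB1 = sum(M1 times) + min(M2 times) = 37 + 5 = 42
LB2 = min(M1 times) + sum(M2 times) = 3 + 37 = 40
Lower bound = max(LB1, LB2) = max(42, 40) = 42

42


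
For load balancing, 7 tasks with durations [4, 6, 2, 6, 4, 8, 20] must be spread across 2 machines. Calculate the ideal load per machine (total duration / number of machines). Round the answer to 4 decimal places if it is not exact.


Total processing time = 4 + 6 + 2 + 6 + 4 + 8 + 20 = 50
Number of machines = 2
Ideal balanced load = 50 / 2 = 25.0

25.0


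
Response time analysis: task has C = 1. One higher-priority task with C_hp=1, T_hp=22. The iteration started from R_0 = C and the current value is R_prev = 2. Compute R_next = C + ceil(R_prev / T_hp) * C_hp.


R_next = C + ceil(R_prev / T_hp) * C_hp
ceil(2 / 22) = ceil(0.0909) = 1
Interference = 1 * 1 = 1
R_next = 1 + 1 = 2
R_next = R_prev, so the iteration has converged (response time = 2).

2


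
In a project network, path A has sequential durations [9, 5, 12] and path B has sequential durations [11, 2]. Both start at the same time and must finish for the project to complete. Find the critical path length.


Path A total = 9 + 5 + 12 = 26
Path B total = 11 + 2 = 13
Critical path = longest path = max(26, 13) = 26

26


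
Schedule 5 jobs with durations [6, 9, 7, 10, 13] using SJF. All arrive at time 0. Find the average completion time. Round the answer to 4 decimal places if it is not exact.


SJF order (ascending): [6, 7, 9, 10, 13]
Completion times:
  Job 1: burst=6, C=6
  Job 2: burst=7, C=13
  Job 3: burst=9, C=22
  Job 4: burst=10, C=32
  Job 5: burst=13, C=45
Average completion = 118/5 = 23.6

23.6


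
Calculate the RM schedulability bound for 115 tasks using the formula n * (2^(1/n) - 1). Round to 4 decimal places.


Compute 2^(1/115) = 1.0060455679
Subtract 1: 1.0060455679 - 1 = 0.0060455679
Multiply by n: 115 * 0.0060455679 = 0.6952403085
Round to 4 dp: 0.6952

0.6952


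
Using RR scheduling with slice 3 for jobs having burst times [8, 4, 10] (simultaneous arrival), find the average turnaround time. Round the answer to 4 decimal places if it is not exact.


Time quantum = 3
Execution trace:
  J1 runs 3 units, time = 3
  J2 runs 3 units, time = 6
  J3 runs 3 units, time = 9
  J1 runs 3 units, time = 12
  J2 runs 1 units, time = 13
  J3 runs 3 units, time = 16
  J1 runs 2 units, time = 18
  J3 runs 3 units, time = 21
  J3 runs 1 units, time = 22
Finish times: [18, 13, 22]
Average turnaround = 53/3 = 17.6667

17.6667


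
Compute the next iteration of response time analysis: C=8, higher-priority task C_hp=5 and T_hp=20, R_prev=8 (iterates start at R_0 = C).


R_next = C + ceil(R_prev / T_hp) * C_hp
ceil(8 / 20) = ceil(0.4) = 1
Interference = 1 * 5 = 5
R_next = 8 + 5 = 13

13


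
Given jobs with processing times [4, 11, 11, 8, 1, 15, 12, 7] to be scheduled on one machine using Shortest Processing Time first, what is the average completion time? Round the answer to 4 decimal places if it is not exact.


Sort jobs by processing time (SPT order): [1, 4, 7, 8, 11, 11, 12, 15]
Compute completion times sequentially:
  Job 1: processing = 1, completes at 1
  Job 2: processing = 4, completes at 5
  Job 3: processing = 7, completes at 12
  Job 4: processing = 8, completes at 20
  Job 5: processing = 11, completes at 31
  Job 6: processing = 11, completes at 42
  Job 7: processing = 12, completes at 54
  Job 8: processing = 15, completes at 69
Sum of completion times = 234
Average completion time = 234/8 = 29.25

29.25


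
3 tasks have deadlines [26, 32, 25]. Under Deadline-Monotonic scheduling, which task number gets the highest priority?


Sort tasks by relative deadline (ascending):
  Task 3: deadline = 25
  Task 1: deadline = 26
  Task 2: deadline = 32
Priority order (highest first): [3, 1, 2]
Highest priority task = 3

3


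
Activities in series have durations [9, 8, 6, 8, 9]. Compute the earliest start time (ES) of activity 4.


Activity 4 starts after activities 1 through 3 complete.
Predecessor durations: [9, 8, 6]
ES = 9 + 8 + 6 = 23

23


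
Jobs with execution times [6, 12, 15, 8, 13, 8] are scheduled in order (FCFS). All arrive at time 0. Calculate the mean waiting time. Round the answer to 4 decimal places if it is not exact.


FCFS order (as given): [6, 12, 15, 8, 13, 8]
Waiting times:
  Job 1: wait = 0
  Job 2: wait = 6
  Job 3: wait = 18
  Job 4: wait = 33
  Job 5: wait = 41
  Job 6: wait = 54
Sum of waiting times = 152
Average waiting time = 152/6 = 25.3333

25.3333


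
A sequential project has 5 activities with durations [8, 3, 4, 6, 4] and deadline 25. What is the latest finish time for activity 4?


LF(activity 4) = deadline - sum of successor durations
Successors: activities 5 through 5 with durations [4]
Sum of successor durations = 4
LF = 25 - 4 = 21

21


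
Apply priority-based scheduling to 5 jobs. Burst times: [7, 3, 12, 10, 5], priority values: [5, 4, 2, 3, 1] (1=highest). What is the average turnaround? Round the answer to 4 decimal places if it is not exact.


Sort by priority (ascending = highest first):
Order: [(1, 5), (2, 12), (3, 10), (4, 3), (5, 7)]
Completion times:
  Priority 1, burst=5, C=5
  Priority 2, burst=12, C=17
  Priority 3, burst=10, C=27
  Priority 4, burst=3, C=30
  Priority 5, burst=7, C=37
Average turnaround = 116/5 = 23.2

23.2


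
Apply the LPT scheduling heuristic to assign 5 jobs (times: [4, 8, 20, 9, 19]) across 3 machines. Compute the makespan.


Sort jobs in decreasing order (LPT): [20, 19, 9, 8, 4]
Assign each job to the least loaded machine:
  Machine 1: jobs [20], load = 20
  Machine 2: jobs [19], load = 19
  Machine 3: jobs [9, 8, 4], load = 21
Makespan = max load = 21

21


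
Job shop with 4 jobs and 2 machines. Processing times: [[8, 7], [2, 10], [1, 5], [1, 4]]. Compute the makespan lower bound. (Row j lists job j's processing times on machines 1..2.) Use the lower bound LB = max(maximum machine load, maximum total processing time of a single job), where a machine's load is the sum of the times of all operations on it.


Machine loads:
  Machine 1: 8 + 2 + 1 + 1 = 12
  Machine 2: 7 + 10 + 5 + 4 = 26
Max machine load = 26
Job totals:
  Job 1: 15
  Job 2: 12
  Job 3: 6
  Job 4: 5
Max job total = 15
Lower bound = max(26, 15) = 26

26


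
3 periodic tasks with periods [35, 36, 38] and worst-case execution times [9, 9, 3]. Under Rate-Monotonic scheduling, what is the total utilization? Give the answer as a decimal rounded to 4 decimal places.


Compute individual utilizations (exact fractions):
  Task 1: C/T = 9/35 (approx. 0.2571)
  Task 2: C/T = 9/36 = 1/4 (approx. 0.25)
  Task 3: C/T = 3/38 (approx. 0.0789)
Total utilization U = 9/35 + 1/4 + 3/38 = 1559/2660
Rounded to 4 decimal places: U = 0.5861
RM (Liu & Layland) bound for 3 tasks = 0.779763; compare with U = 1559/2660 (approx. 0.586090)
U <= bound, so schedulable by RM sufficient condition.

0.5861


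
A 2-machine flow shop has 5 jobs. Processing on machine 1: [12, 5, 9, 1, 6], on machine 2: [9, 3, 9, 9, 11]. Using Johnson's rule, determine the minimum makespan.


Apply Johnson's rule:
  Group 1 (a <= b): [(4, 1, 9), (5, 6, 11), (3, 9, 9)]
  Group 2 (a > b): [(1, 12, 9), (2, 5, 3)]
Optimal job order: [4, 5, 3, 1, 2]
Schedule:
  Job 4: M1 done at 1, M2 done at 10
  Job 5: M1 done at 7, M2 done at 21
  Job 3: M1 done at 16, M2 done at 30
  Job 1: M1 done at 28, M2 done at 39
  Job 2: M1 done at 33, M2 done at 42
Makespan = 42

42


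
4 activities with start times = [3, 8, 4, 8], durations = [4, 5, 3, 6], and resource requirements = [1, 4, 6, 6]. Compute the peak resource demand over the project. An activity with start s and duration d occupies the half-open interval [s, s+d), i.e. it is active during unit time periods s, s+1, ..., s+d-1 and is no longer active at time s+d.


Each activity i is active on [start_i, start_i + duration_i).
Compute total resource usage per time slot:
  t=0: active resources = [], total = 0
  t=1: active resources = [], total = 0
  t=2: active resources = [], total = 0
  t=3: active resources = [1], total = 1
  t=4: active resources = [1, 6], total = 7
  t=5: active resources = [1, 6], total = 7
  t=6: active resources = [1, 6], total = 7
  t=7: active resources = [], total = 0
  t=8: active resources = [4, 6], total = 10
  t=9: active resources = [4, 6], total = 10
  t=10: active resources = [4, 6], total = 10
  t=11: active resources = [4, 6], total = 10
  t=12: active resources = [4, 6], total = 10
  t=13: active resources = [6], total = 6
Peak resource demand = 10

10


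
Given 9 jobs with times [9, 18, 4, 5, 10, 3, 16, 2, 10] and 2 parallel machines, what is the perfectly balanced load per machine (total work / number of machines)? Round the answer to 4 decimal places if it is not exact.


Total processing time = 9 + 18 + 4 + 5 + 10 + 3 + 16 + 2 + 10 = 77
Number of machines = 2
Ideal balanced load = 77 / 2 = 38.5

38.5


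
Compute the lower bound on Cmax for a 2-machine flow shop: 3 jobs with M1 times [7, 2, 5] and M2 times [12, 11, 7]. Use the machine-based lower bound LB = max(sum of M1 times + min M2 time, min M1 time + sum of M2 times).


LB1 = sum(M1 times) + min(M2 times) = 14 + 7 = 21
LB2 = min(M1 times) + sum(M2 times) = 2 + 30 = 32
Lower bound = max(LB1, LB2) = max(21, 32) = 32

32


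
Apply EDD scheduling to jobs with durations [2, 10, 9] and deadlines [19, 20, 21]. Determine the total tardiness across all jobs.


Sort by due date (EDD order): [(2, 19), (10, 20), (9, 21)]
Compute completion times and tardiness:
  Job 1: p=2, d=19, C=2, tardiness=max(0,2-19)=0
  Job 2: p=10, d=20, C=12, tardiness=max(0,12-20)=0
  Job 3: p=9, d=21, C=21, tardiness=max(0,21-21)=0
Total tardiness = 0

0


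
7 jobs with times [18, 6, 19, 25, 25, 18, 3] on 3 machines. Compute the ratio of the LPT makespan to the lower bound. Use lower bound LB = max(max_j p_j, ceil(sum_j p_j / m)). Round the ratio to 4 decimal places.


LPT order: [25, 25, 19, 18, 18, 6, 3]
Machine loads after assignment: [43, 34, 37]
LPT makespan = 43
Lower bound = max(max_job, ceil(total/3)) = max(25, 38) = 38
Ratio = 43 / 38 = 1.1316

1.1316


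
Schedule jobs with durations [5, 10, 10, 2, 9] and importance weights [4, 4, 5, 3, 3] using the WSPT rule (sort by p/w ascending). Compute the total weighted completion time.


Compute p/w ratios and sort ascending (WSPT): [(2, 3), (5, 4), (10, 5), (10, 4), (9, 3)]
Compute weighted completion times:
  Job (p=2,w=3): C=2, w*C=3*2=6
  Job (p=5,w=4): C=7, w*C=4*7=28
  Job (p=10,w=5): C=17, w*C=5*17=85
  Job (p=10,w=4): C=27, w*C=4*27=108
  Job (p=9,w=3): C=36, w*C=3*36=108
Total weighted completion time = 335

335


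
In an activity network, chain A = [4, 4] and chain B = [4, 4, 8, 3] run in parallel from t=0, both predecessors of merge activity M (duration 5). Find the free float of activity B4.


ES(B4) = sum of predecessors on chain B = 16
EF(B4) = ES + duration = 16 + 3 = 19
Successor of B4 is M. ES(M) = max(sum(A), sum(B)) = max(8, 19) = 19
Free float = ES(successor) - EF(current) = 19 - 19 = 0

0


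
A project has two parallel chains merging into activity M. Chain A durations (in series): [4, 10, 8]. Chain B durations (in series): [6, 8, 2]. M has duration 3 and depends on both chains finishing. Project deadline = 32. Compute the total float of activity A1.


Forward pass: ES(A1) = sum of predecessors on chain A = 0
EF = ES + duration = 0 + 4 = 4
Backward pass: LF(M) = deadline = 32; LS(M) = 32 - 3 = 29
LF(A1) = LS(M) - sum(successors on chain A) = 29 - 18 = 11
LS = LF - duration = 11 - 4 = 7
Total float = LS - ES = 7 - 0 = 7

7


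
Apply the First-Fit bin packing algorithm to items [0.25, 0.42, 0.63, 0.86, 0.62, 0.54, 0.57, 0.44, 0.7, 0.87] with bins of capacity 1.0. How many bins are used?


Place items sequentially using First-Fit:
  Item 0.25 -> new Bin 1
  Item 0.42 -> Bin 1 (now 0.67)
  Item 0.63 -> new Bin 2
  Item 0.86 -> new Bin 3
  Item 0.62 -> new Bin 4
  Item 0.54 -> new Bin 5
  Item 0.57 -> new Bin 6
  Item 0.44 -> Bin 5 (now 0.98)
  Item 0.7 -> new Bin 7
  Item 0.87 -> new Bin 8
Total bins used = 8

8


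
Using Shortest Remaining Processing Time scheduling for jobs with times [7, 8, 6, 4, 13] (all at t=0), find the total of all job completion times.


Since all jobs arrive at t=0, SRPT equals SPT ordering.
SPT order: [4, 6, 7, 8, 13]
Completion times:
  Job 1: p=4, C=4
  Job 2: p=6, C=10
  Job 3: p=7, C=17
  Job 4: p=8, C=25
  Job 5: p=13, C=38
Total completion time = 4 + 10 + 17 + 25 + 38 = 94

94


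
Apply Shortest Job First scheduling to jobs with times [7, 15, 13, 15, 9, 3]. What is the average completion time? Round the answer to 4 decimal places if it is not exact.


SJF order (ascending): [3, 7, 9, 13, 15, 15]
Completion times:
  Job 1: burst=3, C=3
  Job 2: burst=7, C=10
  Job 3: burst=9, C=19
  Job 4: burst=13, C=32
  Job 5: burst=15, C=47
  Job 6: burst=15, C=62
Average completion = 173/6 = 28.8333

28.8333


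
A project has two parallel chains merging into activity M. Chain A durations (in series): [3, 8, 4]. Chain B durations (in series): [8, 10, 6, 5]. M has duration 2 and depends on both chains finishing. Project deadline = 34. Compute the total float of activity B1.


Forward pass: ES(B1) = sum of predecessors on chain B = 0
EF = ES + duration = 0 + 8 = 8
Backward pass: LF(M) = deadline = 34; LS(M) = 34 - 2 = 32
LF(B1) = LS(M) - sum(successors on chain B) = 32 - 21 = 11
LS = LF - duration = 11 - 8 = 3
Total float = LS - ES = 3 - 0 = 3

3


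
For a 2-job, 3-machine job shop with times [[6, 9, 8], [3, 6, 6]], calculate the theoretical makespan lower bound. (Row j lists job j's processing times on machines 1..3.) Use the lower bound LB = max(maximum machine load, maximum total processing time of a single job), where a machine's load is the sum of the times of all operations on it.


Machine loads:
  Machine 1: 6 + 3 = 9
  Machine 2: 9 + 6 = 15
  Machine 3: 8 + 6 = 14
Max machine load = 15
Job totals:
  Job 1: 23
  Job 2: 15
Max job total = 23
Lower bound = max(15, 23) = 23

23


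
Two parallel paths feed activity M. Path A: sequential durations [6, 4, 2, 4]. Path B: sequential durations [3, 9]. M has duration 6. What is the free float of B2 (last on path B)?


ES(B2) = sum of predecessors on chain B = 3
EF(B2) = ES + duration = 3 + 9 = 12
Successor of B2 is M. ES(M) = max(sum(A), sum(B)) = max(16, 12) = 16
Free float = ES(successor) - EF(current) = 16 - 12 = 4

4


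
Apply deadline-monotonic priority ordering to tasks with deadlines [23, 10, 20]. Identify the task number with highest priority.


Sort tasks by relative deadline (ascending):
  Task 2: deadline = 10
  Task 3: deadline = 20
  Task 1: deadline = 23
Priority order (highest first): [2, 3, 1]
Highest priority task = 2

2


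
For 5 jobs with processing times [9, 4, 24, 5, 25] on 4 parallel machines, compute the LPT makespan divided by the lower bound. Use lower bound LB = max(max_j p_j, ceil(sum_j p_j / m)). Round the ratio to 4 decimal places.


LPT order: [25, 24, 9, 5, 4]
Machine loads after assignment: [25, 24, 9, 9]
LPT makespan = 25
Lower bound = max(max_job, ceil(total/4)) = max(25, 17) = 25
Ratio = 25 / 25 = 1.0

1.0


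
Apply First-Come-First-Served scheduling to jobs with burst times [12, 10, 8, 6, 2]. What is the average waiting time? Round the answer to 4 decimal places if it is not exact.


FCFS order (as given): [12, 10, 8, 6, 2]
Waiting times:
  Job 1: wait = 0
  Job 2: wait = 12
  Job 3: wait = 22
  Job 4: wait = 30
  Job 5: wait = 36
Sum of waiting times = 100
Average waiting time = 100/5 = 20.0

20.0


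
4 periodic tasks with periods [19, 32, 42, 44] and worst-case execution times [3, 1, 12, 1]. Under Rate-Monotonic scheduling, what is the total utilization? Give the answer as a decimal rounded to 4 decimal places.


Compute individual utilizations (exact fractions):
  Task 1: C/T = 3/19 (approx. 0.1579)
  Task 2: C/T = 1/32 (approx. 0.0313)
  Task 3: C/T = 12/42 = 2/7 (approx. 0.2857)
  Task 4: C/T = 1/44 (approx. 0.0227)
Total utilization U = 3/19 + 1/32 + 2/7 + 1/44 = 23295/46816
Rounded to 4 decimal places: U = 0.4976
RM (Liu & Layland) bound for 4 tasks = 0.756828; compare with U = 23295/46816 (approx. 0.497586)
U <= bound, so schedulable by RM sufficient condition.

0.4976


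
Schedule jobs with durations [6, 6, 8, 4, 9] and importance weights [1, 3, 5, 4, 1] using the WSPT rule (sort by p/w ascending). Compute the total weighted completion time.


Compute p/w ratios and sort ascending (WSPT): [(4, 4), (8, 5), (6, 3), (6, 1), (9, 1)]
Compute weighted completion times:
  Job (p=4,w=4): C=4, w*C=4*4=16
  Job (p=8,w=5): C=12, w*C=5*12=60
  Job (p=6,w=3): C=18, w*C=3*18=54
  Job (p=6,w=1): C=24, w*C=1*24=24
  Job (p=9,w=1): C=33, w*C=1*33=33
Total weighted completion time = 187

187


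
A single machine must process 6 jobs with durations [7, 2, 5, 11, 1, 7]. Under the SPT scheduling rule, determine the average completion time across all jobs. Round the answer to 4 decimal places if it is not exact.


Sort jobs by processing time (SPT order): [1, 2, 5, 7, 7, 11]
Compute completion times sequentially:
  Job 1: processing = 1, completes at 1
  Job 2: processing = 2, completes at 3
  Job 3: processing = 5, completes at 8
  Job 4: processing = 7, completes at 15
  Job 5: processing = 7, completes at 22
  Job 6: processing = 11, completes at 33
Sum of completion times = 82
Average completion time = 82/6 = 13.6667

13.6667


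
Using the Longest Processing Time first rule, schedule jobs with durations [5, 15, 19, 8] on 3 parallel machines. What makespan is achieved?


Sort jobs in decreasing order (LPT): [19, 15, 8, 5]
Assign each job to the least loaded machine:
  Machine 1: jobs [19], load = 19
  Machine 2: jobs [15], load = 15
  Machine 3: jobs [8, 5], load = 13
Makespan = max load = 19

19


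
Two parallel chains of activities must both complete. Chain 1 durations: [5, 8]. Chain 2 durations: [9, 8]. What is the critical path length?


Path A total = 5 + 8 = 13
Path B total = 9 + 8 = 17
Critical path = longest path = max(13, 17) = 17

17


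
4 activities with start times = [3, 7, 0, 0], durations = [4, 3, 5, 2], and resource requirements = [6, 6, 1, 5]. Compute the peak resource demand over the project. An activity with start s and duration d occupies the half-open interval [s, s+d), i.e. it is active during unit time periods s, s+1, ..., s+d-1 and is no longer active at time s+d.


Each activity i is active on [start_i, start_i + duration_i).
Compute total resource usage per time slot:
  t=0: active resources = [1, 5], total = 6
  t=1: active resources = [1, 5], total = 6
  t=2: active resources = [1], total = 1
  t=3: active resources = [6, 1], total = 7
  t=4: active resources = [6, 1], total = 7
  t=5: active resources = [6], total = 6
  t=6: active resources = [6], total = 6
  t=7: active resources = [6], total = 6
  t=8: active resources = [6], total = 6
  t=9: active resources = [6], total = 6
Peak resource demand = 7

7


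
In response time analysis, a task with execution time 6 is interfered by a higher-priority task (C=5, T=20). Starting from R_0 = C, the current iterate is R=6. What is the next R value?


R_next = C + ceil(R_prev / T_hp) * C_hp
ceil(6 / 20) = ceil(0.3) = 1
Interference = 1 * 5 = 5
R_next = 6 + 5 = 11

11


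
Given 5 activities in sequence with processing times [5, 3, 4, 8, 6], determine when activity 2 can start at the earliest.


Activity 2 starts after activities 1 through 1 complete.
Predecessor durations: [5]
ES = 5 = 5

5


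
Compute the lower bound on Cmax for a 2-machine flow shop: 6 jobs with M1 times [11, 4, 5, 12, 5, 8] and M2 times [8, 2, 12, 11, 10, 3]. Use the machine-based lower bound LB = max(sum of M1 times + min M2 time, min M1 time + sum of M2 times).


LB1 = sum(M1 times) + min(M2 times) = 45 + 2 = 47
LB2 = min(M1 times) + sum(M2 times) = 4 + 46 = 50
Lower bound = max(LB1, LB2) = max(47, 50) = 50

50


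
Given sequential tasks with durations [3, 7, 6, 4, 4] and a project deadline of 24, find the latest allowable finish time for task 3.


LF(activity 3) = deadline - sum of successor durations
Successors: activities 4 through 5 with durations [4, 4]
Sum of successor durations = 8
LF = 24 - 8 = 16

16


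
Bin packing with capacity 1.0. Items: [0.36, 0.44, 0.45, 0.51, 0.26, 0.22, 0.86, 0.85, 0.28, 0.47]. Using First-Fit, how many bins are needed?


Place items sequentially using First-Fit:
  Item 0.36 -> new Bin 1
  Item 0.44 -> Bin 1 (now 0.8)
  Item 0.45 -> new Bin 2
  Item 0.51 -> Bin 2 (now 0.96)
  Item 0.26 -> new Bin 3
  Item 0.22 -> Bin 3 (now 0.48)
  Item 0.86 -> new Bin 4
  Item 0.85 -> new Bin 5
  Item 0.28 -> Bin 3 (now 0.76)
  Item 0.47 -> new Bin 6
Total bins used = 6

6


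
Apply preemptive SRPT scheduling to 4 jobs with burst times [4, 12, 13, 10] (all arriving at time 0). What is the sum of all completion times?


Since all jobs arrive at t=0, SRPT equals SPT ordering.
SPT order: [4, 10, 12, 13]
Completion times:
  Job 1: p=4, C=4
  Job 2: p=10, C=14
  Job 3: p=12, C=26
  Job 4: p=13, C=39
Total completion time = 4 + 14 + 26 + 39 = 83

83


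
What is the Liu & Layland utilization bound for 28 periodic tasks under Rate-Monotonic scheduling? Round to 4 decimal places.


Compute 2^(1/28) = 1.0250642120
Subtract 1: 1.0250642120 - 1 = 0.0250642120
Multiply by n: 28 * 0.0250642120 = 0.7017979360
Round to 4 dp: 0.7018

0.7018


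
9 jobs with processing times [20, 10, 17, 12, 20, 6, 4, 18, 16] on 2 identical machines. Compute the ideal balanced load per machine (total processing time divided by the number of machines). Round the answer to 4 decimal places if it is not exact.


Total processing time = 20 + 10 + 17 + 12 + 20 + 6 + 4 + 18 + 16 = 123
Number of machines = 2
Ideal balanced load = 123 / 2 = 61.5

61.5


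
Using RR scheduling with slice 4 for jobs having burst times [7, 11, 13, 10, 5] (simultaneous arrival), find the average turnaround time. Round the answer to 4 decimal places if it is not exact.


Time quantum = 4
Execution trace:
  J1 runs 4 units, time = 4
  J2 runs 4 units, time = 8
  J3 runs 4 units, time = 12
  J4 runs 4 units, time = 16
  J5 runs 4 units, time = 20
  J1 runs 3 units, time = 23
  J2 runs 4 units, time = 27
  J3 runs 4 units, time = 31
  J4 runs 4 units, time = 35
  J5 runs 1 units, time = 36
  J2 runs 3 units, time = 39
  J3 runs 4 units, time = 43
  J4 runs 2 units, time = 45
  J3 runs 1 units, time = 46
Finish times: [23, 39, 46, 45, 36]
Average turnaround = 189/5 = 37.8

37.8


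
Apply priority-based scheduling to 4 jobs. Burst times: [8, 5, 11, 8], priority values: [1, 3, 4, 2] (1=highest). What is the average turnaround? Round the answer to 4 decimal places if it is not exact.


Sort by priority (ascending = highest first):
Order: [(1, 8), (2, 8), (3, 5), (4, 11)]
Completion times:
  Priority 1, burst=8, C=8
  Priority 2, burst=8, C=16
  Priority 3, burst=5, C=21
  Priority 4, burst=11, C=32
Average turnaround = 77/4 = 19.25

19.25


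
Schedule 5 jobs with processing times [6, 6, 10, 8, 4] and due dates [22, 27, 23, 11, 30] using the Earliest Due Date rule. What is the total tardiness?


Sort by due date (EDD order): [(8, 11), (6, 22), (10, 23), (6, 27), (4, 30)]
Compute completion times and tardiness:
  Job 1: p=8, d=11, C=8, tardiness=max(0,8-11)=0
  Job 2: p=6, d=22, C=14, tardiness=max(0,14-22)=0
  Job 3: p=10, d=23, C=24, tardiness=max(0,24-23)=1
  Job 4: p=6, d=27, C=30, tardiness=max(0,30-27)=3
  Job 5: p=4, d=30, C=34, tardiness=max(0,34-30)=4
Total tardiness = 8

8


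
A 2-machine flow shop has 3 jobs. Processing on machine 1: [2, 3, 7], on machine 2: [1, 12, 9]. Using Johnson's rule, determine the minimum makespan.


Apply Johnson's rule:
  Group 1 (a <= b): [(2, 3, 12), (3, 7, 9)]
  Group 2 (a > b): [(1, 2, 1)]
Optimal job order: [2, 3, 1]
Schedule:
  Job 2: M1 done at 3, M2 done at 15
  Job 3: M1 done at 10, M2 done at 24
  Job 1: M1 done at 12, M2 done at 25
Makespan = 25

25


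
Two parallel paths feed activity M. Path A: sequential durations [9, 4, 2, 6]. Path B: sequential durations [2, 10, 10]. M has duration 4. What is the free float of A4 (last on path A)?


ES(A4) = sum of predecessors on chain A = 15
EF(A4) = ES + duration = 15 + 6 = 21
Successor of A4 is M. ES(M) = max(sum(A), sum(B)) = max(21, 22) = 22
Free float = ES(successor) - EF(current) = 22 - 21 = 1

1


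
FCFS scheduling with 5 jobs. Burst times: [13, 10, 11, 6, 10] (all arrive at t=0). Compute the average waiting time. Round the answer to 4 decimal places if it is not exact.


FCFS order (as given): [13, 10, 11, 6, 10]
Waiting times:
  Job 1: wait = 0
  Job 2: wait = 13
  Job 3: wait = 23
  Job 4: wait = 34
  Job 5: wait = 40
Sum of waiting times = 110
Average waiting time = 110/5 = 22.0

22.0
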